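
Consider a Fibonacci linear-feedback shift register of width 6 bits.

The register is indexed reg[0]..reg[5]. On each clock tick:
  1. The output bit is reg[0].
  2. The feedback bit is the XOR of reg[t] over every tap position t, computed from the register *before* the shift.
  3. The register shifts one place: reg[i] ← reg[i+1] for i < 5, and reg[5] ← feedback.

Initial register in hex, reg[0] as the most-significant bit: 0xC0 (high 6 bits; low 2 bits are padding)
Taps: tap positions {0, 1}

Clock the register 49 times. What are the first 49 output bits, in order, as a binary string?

1100000100001100010100111101000111001001011011101

step | reg (before) | out | fb
   0 | 110000 | 1 | 0
   1 | 100000 | 1 | 1
   2 | 000001 | 0 | 0
   3 | 000010 | 0 | 0
   4 | 000100 | 0 | 0
   5 | 001000 | 0 | 0
   6 | 010000 | 0 | 1
   7 | 100001 | 1 | 1
   8 | 000011 | 0 | 0
   9 | 000110 | 0 | 0
  10 | 001100 | 0 | 0
  11 | 011000 | 0 | 1
  12 | 110001 | 1 | 0
  13 | 100010 | 1 | 1
  14 | 000101 | 0 | 0
  15 | 001010 | 0 | 0
  16 | 010100 | 0 | 1
  17 | 101001 | 1 | 1
  18 | 010011 | 0 | 1
  19 | 100111 | 1 | 1
  20 | 001111 | 0 | 0
  21 | 011110 | 0 | 1
  22 | 111101 | 1 | 0
  23 | 111010 | 1 | 0
  24 | 110100 | 1 | 0
  25 | 101000 | 1 | 1
  26 | 010001 | 0 | 1
  27 | 100011 | 1 | 1
  28 | 000111 | 0 | 0
  29 | 001110 | 0 | 0
  30 | 011100 | 0 | 1
  31 | 111001 | 1 | 0
  32 | 110010 | 1 | 0
  33 | 100100 | 1 | 1
  34 | 001001 | 0 | 0
  35 | 010010 | 0 | 1
  36 | 100101 | 1 | 1
  37 | 001011 | 0 | 0
  38 | 010110 | 0 | 1
  39 | 101101 | 1 | 1
  40 | 011011 | 0 | 1
  41 | 110111 | 1 | 0
  42 | 101110 | 1 | 1
  43 | 011101 | 0 | 1
  44 | 111011 | 1 | 0
  45 | 110110 | 1 | 0
  46 | 101100 | 1 | 1
  47 | 011001 | 0 | 1
  48 | 110011 | 1 | 0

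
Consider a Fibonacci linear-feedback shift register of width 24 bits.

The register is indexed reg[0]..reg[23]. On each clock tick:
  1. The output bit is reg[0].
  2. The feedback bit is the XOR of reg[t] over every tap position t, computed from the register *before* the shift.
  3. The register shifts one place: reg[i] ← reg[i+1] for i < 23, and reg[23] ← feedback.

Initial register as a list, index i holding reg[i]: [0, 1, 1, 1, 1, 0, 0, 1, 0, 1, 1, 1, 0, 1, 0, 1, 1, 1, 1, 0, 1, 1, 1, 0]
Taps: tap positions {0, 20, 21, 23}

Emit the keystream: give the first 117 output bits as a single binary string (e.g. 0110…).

011110010111010111101110011000100001101000001010111000000001000111001010000000000001110100101001001001001000011011101

k : reg_k → out_k, fb_k
0: 011110010111010111101110 → 0, fb=0
1: 111100101110101111011100 → 1, fb=1
2: 111001011101011110111001 → 1, fb=1
3: 110010111010111101110011 → 1, fb=0
4: 100101110101111011100110 → 1, fb=0
5: 001011101011110111001100 → 0, fb=0
6: 010111010111101110011000 → 0, fb=1
7: 101110101111011100110001 → 1, fb=0
8: 011101011110111001100010 → 0, fb=0
9: 111010111101110011000100 → 1, fb=0
10: 110101111011100110001000 → 1, fb=0
11: 101011110111001100010000 → 1, fb=1
12: 010111101110011000100001 → 0, fb=1
13: 101111011100110001000011 → 1, fb=0
14: 011110111001100010000110 → 0, fb=1
15: 111101110011000100001101 → 1, fb=0
16: 111011100110001000011010 → 1, fb=0
17: 110111001100010000110100 → 1, fb=0
18: 101110011000100001101000 → 1, fb=0
19: 011100110001000011010000 → 0, fb=0
20: 111001100010000110100000 → 1, fb=1
21: 110011000100001101000001 → 1, fb=0
22: 100110001000011010000010 → 1, fb=1
23: 001100010000110100000101 → 0, fb=0
24: 011000100001101000001010 → 0, fb=1
25: 110001000011010000010101 → 1, fb=1
26: 100010000110100000101011 → 1, fb=1
27: 000100001101000001010111 → 0, fb=0
28: 001000011010000010101110 → 0, fb=0
29: 010000110100000101011100 → 0, fb=0
30: 100001101000001010111000 → 1, fb=0
31: 000011010000010101110000 → 0, fb=0
32: 000110100000101011100000 → 0, fb=0
33: 001101000001010111000000 → 0, fb=0
34: 011010000010101110000000 → 0, fb=0
35: 110100000101011100000000 → 1, fb=1
36: 101000001010111000000001 → 1, fb=0
37: 010000010101110000000010 → 0, fb=0
38: 100000101011100000000100 → 1, fb=0
39: 000001010111000000001000 → 0, fb=1
40: 000010101110000000010001 → 0, fb=1
41: 000101011100000000100011 → 0, fb=1
42: 001010111000000001000111 → 0, fb=0
43: 010101110000000010001110 → 0, fb=0
44: 101011100000000100011100 → 1, fb=1
45: 010111000000001000111001 → 0, fb=0
46: 101110000000010001110010 → 1, fb=1
47: 011100000000100011100101 → 0, fb=0
48: 111000000001000111001010 → 1, fb=0
49: 110000000010001110010100 → 1, fb=0
50: 100000000100011100101000 → 1, fb=0
51: 000000001000111001010000 → 0, fb=0
52: 000000010001110010100000 → 0, fb=0
53: 000000100011100101000000 → 0, fb=0
54: 000001000111001010000000 → 0, fb=0
55: 000010001110010100000000 → 0, fb=0
56: 000100011100101000000000 → 0, fb=0
57: 001000111001010000000000 → 0, fb=0
58: 010001110010100000000000 → 0, fb=0
59: 100011100101000000000000 → 1, fb=1
60: 000111001010000000000001 → 0, fb=1
61: 001110010100000000000011 → 0, fb=1
62: 011100101000000000000111 → 0, fb=0
63: 111001010000000000001110 → 1, fb=1
64: 110010100000000000011101 → 1, fb=0
65: 100101000000000000111010 → 1, fb=0
66: 001010000000000001110100 → 0, fb=1
67: 010100000000000011101001 → 0, fb=0
68: 101000000000000111010010 → 1, fb=1
69: 010000000000001110100101 → 0, fb=0
70: 100000000000011101001010 → 1, fb=0
71: 000000000000111010010100 → 0, fb=1
72: 000000000001110100101001 → 0, fb=0
73: 000000000011101001010010 → 0, fb=0
74: 000000000111010010100100 → 0, fb=1
75: 000000001110100101001001 → 0, fb=0
76: 000000011101001010010010 → 0, fb=0
77: 000000111010010100100100 → 0, fb=1
78: 000001110100101001001001 → 0, fb=0
79: 000011101001010010010010 → 0, fb=0
80: 000111010010100100100100 → 0, fb=1
81: 001110100101001001001001 → 0, fb=0
82: 011101001010010010010010 → 0, fb=0
83: 111010010100100100100100 → 1, fb=0
84: 110100101001001001001000 → 1, fb=0
85: 101001010010010010010000 → 1, fb=1
86: 010010100100100100100001 → 0, fb=1
87: 100101001001001001000011 → 1, fb=0
88: 001010010010010010000110 → 0, fb=1
89: 010100100100100100001101 → 0, fb=1
90: 101001001001001000011011 → 1, fb=1
91: 010010010010010000110111 → 0, fb=0
92: 100100100100100001101110 → 1, fb=1
93: 001001001001000011011101 → 0, fb=1
94: 010010010010000110111011 → 0, fb=0
95: 100100100100001101110110 → 1, fb=0
96: 001001001000011011101100 → 0, fb=0
97: 010010010000110111011000 → 0, fb=1
98: 100100100001101110110001 → 1, fb=0
99: 001001000011011101100010 → 0, fb=0
100: 010010000110111011000100 → 0, fb=1
101: 100100001101110110001001 → 1, fb=1
102: 001000011011101100010011 → 0, fb=1
103: 010000110111011000100111 → 0, fb=0
104: 100001101110110001001110 → 1, fb=1
105: 000011011101100010011101 → 0, fb=1
106: 000110111011000100111011 → 0, fb=0
107: 001101110110001001110110 → 0, fb=1
108: 011011101100010011101101 → 0, fb=1
109: 110111011000100111011011 → 1, fb=1
110: 101110110001001110110111 → 1, fb=1
111: 011101100010011101101111 → 0, fb=1
112: 111011000100111011011111 → 1, fb=0
113: 110110001001110110111110 → 1, fb=1
114: 101100010011101101111101 → 1, fb=0
115: 011000100111011011111010 → 0, fb=1
116: 110001001110110111110101 → 1, fb=1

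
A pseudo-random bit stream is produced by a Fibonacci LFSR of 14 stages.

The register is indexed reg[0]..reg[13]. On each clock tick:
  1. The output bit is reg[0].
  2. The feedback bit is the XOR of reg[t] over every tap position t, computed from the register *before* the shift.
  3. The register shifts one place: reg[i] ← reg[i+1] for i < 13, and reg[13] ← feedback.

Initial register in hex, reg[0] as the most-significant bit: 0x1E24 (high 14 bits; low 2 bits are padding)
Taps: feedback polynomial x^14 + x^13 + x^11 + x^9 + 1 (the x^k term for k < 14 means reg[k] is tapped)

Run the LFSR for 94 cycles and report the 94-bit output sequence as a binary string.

0001111000100110111000101001011010110001010100111100001000010110010111100100001000110100001101

k : reg_k → out_k, fb_k
0: 00011110001001 → 0, fb=1
1: 00111100010011 → 0, fb=0
2: 01111000100110 → 0, fb=1
3: 11110001001101 → 1, fb=1
4: 11100010011011 → 1, fb=1
5: 11000100110111 → 1, fb=0
6: 10001001101110 → 1, fb=0
7: 00010011011100 → 0, fb=0
8: 00100110111000 → 0, fb=1
9: 01001101110001 → 0, fb=0
10: 10011011100010 → 1, fb=1
11: 00110111000101 → 0, fb=0
12: 01101110001010 → 0, fb=0
13: 11011100010100 → 1, fb=1
14: 10111000101001 → 1, fb=0
15: 01110001010010 → 0, fb=1
16: 11100010100101 → 1, fb=1
17: 11000101001011 → 1, fb=0
18: 10001010010110 → 1, fb=1
19: 00010100101101 → 0, fb=0
20: 00101001011010 → 0, fb=1
21: 01010010110101 → 0, fb=1
22: 10100101101011 → 1, fb=0
23: 01001011010110 → 0, fb=0
24: 10010110101100 → 1, fb=0
25: 00101101011000 → 0, fb=1
26: 01011010110001 → 0, fb=0
27: 10110101100010 → 1, fb=1
28: 01101011000101 → 0, fb=0
29: 11010110001010 → 1, fb=1
30: 10101100010101 → 1, fb=0
31: 01011000101010 → 0, fb=0
32: 10110001010100 → 1, fb=1
33: 01100010101001 → 0, fb=1
34: 11000101010011 → 1, fb=1
35: 10001010100111 → 1, fb=1
36: 00010101001111 → 0, fb=0
37: 00101010011110 → 0, fb=0
38: 01010100111100 → 0, fb=0
39: 10101001111000 → 1, fb=0
40: 01010011110000 → 0, fb=1
41: 10100111100001 → 1, fb=0
42: 01001111000010 → 0, fb=0
43: 10011110000100 → 1, fb=0
44: 00111100001000 → 0, fb=0
45: 01111000010000 → 0, fb=1
46: 11110000100001 → 1, fb=0
47: 11100001000010 → 1, fb=1
48: 11000010000101 → 1, fb=1
49: 10000100001011 → 1, fb=0
50: 00001000010110 → 0, fb=0
51: 00010000101100 → 0, fb=1
52: 00100001011001 → 0, fb=0
53: 01000010110010 → 0, fb=1
54: 10000101100101 → 1, fb=1
55: 00001011001011 → 0, fb=1
56: 00010110010111 → 0, fb=1
57: 00101100101111 → 0, fb=0
58: 01011001011110 → 0, fb=0
59: 10110010111100 → 1, fb=1
60: 01100101111001 → 0, fb=0
61: 11001011110010 → 1, fb=0
62: 10010111100100 → 1, fb=0
63: 00101111001000 → 0, fb=0
64: 01011110010000 → 0, fb=1
65: 10111100100001 → 1, fb=0
66: 01111001000010 → 0, fb=0
67: 11110010000100 → 1, fb=0
68: 11100100001000 → 1, fb=1
69: 11001000010001 → 1, fb=1
70: 10010000100011 → 1, fb=0
71: 00100001000110 → 0, fb=1
72: 01000010001101 → 0, fb=0
73: 10000100011010 → 1, fb=0
74: 00001000110100 → 0, fb=0
75: 00010001101000 → 0, fb=0
76: 00100011010000 → 0, fb=1
77: 01000110100001 → 0, fb=1
78: 10001101000011 → 1, fb=0
79: 00011010000110 → 0, fb=1
80: 00110100001101 → 0, fb=0
81: 01101000011010 → 0, fb=1
82: 11010000110101 → 1, fb=0
83: 10100001101010 → 1, fb=1
84: 01000011010101 → 0, fb=1
85: 10000110101011 → 1, fb=0
86: 00001101010110 → 0, fb=0
87: 00011010101100 → 0, fb=1
88: 00110101011001 → 0, fb=0
89: 01101010110010 → 0, fb=1
90: 11010101100101 → 1, fb=1
91: 10101011001011 → 1, fb=0
92: 01010110010110 → 0, fb=0
93: 10101100101100 → 1, fb=0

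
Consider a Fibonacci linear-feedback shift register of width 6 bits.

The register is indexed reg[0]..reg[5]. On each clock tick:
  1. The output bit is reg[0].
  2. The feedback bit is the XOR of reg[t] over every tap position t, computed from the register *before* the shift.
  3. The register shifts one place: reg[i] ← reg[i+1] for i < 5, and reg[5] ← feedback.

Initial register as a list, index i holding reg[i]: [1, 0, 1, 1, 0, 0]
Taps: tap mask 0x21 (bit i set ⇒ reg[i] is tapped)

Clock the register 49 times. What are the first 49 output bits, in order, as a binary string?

step | reg (before) | out | fb
   0 | 101100 | 1 | 1
   1 | 011001 | 0 | 1
   2 | 110011 | 1 | 0
   3 | 100110 | 1 | 1
   4 | 001101 | 0 | 1
   5 | 011011 | 0 | 1
   6 | 110111 | 1 | 0
   7 | 101110 | 1 | 1
   8 | 011101 | 0 | 1
   9 | 111011 | 1 | 0
  10 | 110110 | 1 | 1
  11 | 101101 | 1 | 0
  12 | 011010 | 0 | 0
  13 | 110100 | 1 | 1
  14 | 101001 | 1 | 0
  15 | 010010 | 0 | 0
  16 | 100100 | 1 | 1
  17 | 001001 | 0 | 1
  18 | 010011 | 0 | 1
  19 | 100111 | 1 | 0
  20 | 001110 | 0 | 0
  21 | 011100 | 0 | 0
  22 | 111000 | 1 | 1
  23 | 110001 | 1 | 0
  24 | 100010 | 1 | 1
  25 | 000101 | 0 | 1
  26 | 001011 | 0 | 1
  27 | 010111 | 0 | 1
  28 | 101111 | 1 | 0
  29 | 011110 | 0 | 0
  30 | 111100 | 1 | 1
  31 | 111001 | 1 | 0
  32 | 110010 | 1 | 1
  33 | 100101 | 1 | 0
  34 | 001010 | 0 | 0
  35 | 010100 | 0 | 0
  36 | 101000 | 1 | 1
  37 | 010001 | 0 | 1
  38 | 100011 | 1 | 0
  39 | 000110 | 0 | 0
  40 | 001100 | 0 | 0
  41 | 011000 | 0 | 0
  42 | 110000 | 1 | 1
  43 | 100001 | 1 | 0
  44 | 000010 | 0 | 0
  45 | 000100 | 0 | 0
  46 | 001000 | 0 | 0
  47 | 010000 | 0 | 0
  48 | 100000 | 1 | 1

1011001101110110100100111000101111001010001100001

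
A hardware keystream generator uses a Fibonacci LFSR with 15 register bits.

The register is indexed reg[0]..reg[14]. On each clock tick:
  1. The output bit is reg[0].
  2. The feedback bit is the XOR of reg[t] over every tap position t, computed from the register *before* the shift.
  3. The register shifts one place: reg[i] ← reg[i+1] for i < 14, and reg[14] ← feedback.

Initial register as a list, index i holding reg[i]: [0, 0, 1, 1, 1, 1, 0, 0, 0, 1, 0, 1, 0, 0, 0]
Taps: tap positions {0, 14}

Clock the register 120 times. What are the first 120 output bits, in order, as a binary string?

001111000101000001010000110000001100000100000001000000111111110000000101010100000000110011000000000100010000000000111100

k : reg_k → out_k, fb_k
0: 001111000101000 → 0, fb=0
1: 011110001010000 → 0, fb=0
2: 111100010100000 → 1, fb=1
3: 111000101000001 → 1, fb=0
4: 110001010000010 → 1, fb=1
5: 100010100000101 → 1, fb=0
6: 000101000001010 → 0, fb=0
7: 001010000010100 → 0, fb=0
8: 010100000101000 → 0, fb=0
9: 101000001010000 → 1, fb=1
10: 010000010100001 → 0, fb=1
11: 100000101000011 → 1, fb=0
12: 000001010000110 → 0, fb=0
13: 000010100001100 → 0, fb=0
14: 000101000011000 → 0, fb=0
15: 001010000110000 → 0, fb=0
16: 010100001100000 → 0, fb=0
17: 101000011000000 → 1, fb=1
18: 010000110000001 → 0, fb=1
19: 100001100000011 → 1, fb=0
20: 000011000000110 → 0, fb=0
21: 000110000001100 → 0, fb=0
22: 001100000011000 → 0, fb=0
23: 011000000110000 → 0, fb=0
24: 110000001100000 → 1, fb=1
25: 100000011000001 → 1, fb=0
26: 000000110000010 → 0, fb=0
27: 000001100000100 → 0, fb=0
28: 000011000001000 → 0, fb=0
29: 000110000010000 → 0, fb=0
30: 001100000100000 → 0, fb=0
31: 011000001000000 → 0, fb=0
32: 110000010000000 → 1, fb=1
33: 100000100000001 → 1, fb=0
34: 000001000000010 → 0, fb=0
35: 000010000000100 → 0, fb=0
36: 000100000001000 → 0, fb=0
37: 001000000010000 → 0, fb=0
38: 010000000100000 → 0, fb=0
39: 100000001000000 → 1, fb=1
40: 000000010000001 → 0, fb=1
41: 000000100000011 → 0, fb=1
42: 000001000000111 → 0, fb=1
43: 000010000001111 → 0, fb=1
44: 000100000011111 → 0, fb=1
45: 001000000111111 → 0, fb=1
46: 010000001111111 → 0, fb=1
47: 100000011111111 → 1, fb=0
48: 000000111111110 → 0, fb=0
49: 000001111111100 → 0, fb=0
50: 000011111111000 → 0, fb=0
51: 000111111110000 → 0, fb=0
52: 001111111100000 → 0, fb=0
53: 011111111000000 → 0, fb=0
54: 111111110000000 → 1, fb=1
55: 111111100000001 → 1, fb=0
56: 111111000000010 → 1, fb=1
57: 111110000000101 → 1, fb=0
58: 111100000001010 → 1, fb=1
59: 111000000010101 → 1, fb=0
60: 110000000101010 → 1, fb=1
61: 100000001010101 → 1, fb=0
62: 000000010101010 → 0, fb=0
63: 000000101010100 → 0, fb=0
64: 000001010101000 → 0, fb=0
65: 000010101010000 → 0, fb=0
66: 000101010100000 → 0, fb=0
67: 001010101000000 → 0, fb=0
68: 010101010000000 → 0, fb=0
69: 101010100000000 → 1, fb=1
70: 010101000000001 → 0, fb=1
71: 101010000000011 → 1, fb=0
72: 010100000000110 → 0, fb=0
73: 101000000001100 → 1, fb=1
74: 010000000011001 → 0, fb=1
75: 100000000110011 → 1, fb=0
76: 000000001100110 → 0, fb=0
77: 000000011001100 → 0, fb=0
78: 000000110011000 → 0, fb=0
79: 000001100110000 → 0, fb=0
80: 000011001100000 → 0, fb=0
81: 000110011000000 → 0, fb=0
82: 001100110000000 → 0, fb=0
83: 011001100000000 → 0, fb=0
84: 110011000000000 → 1, fb=1
85: 100110000000001 → 1, fb=0
86: 001100000000010 → 0, fb=0
87: 011000000000100 → 0, fb=0
88: 110000000001000 → 1, fb=1
89: 100000000010001 → 1, fb=0
90: 000000000100010 → 0, fb=0
91: 000000001000100 → 0, fb=0
92: 000000010001000 → 0, fb=0
93: 000000100010000 → 0, fb=0
94: 000001000100000 → 0, fb=0
95: 000010001000000 → 0, fb=0
96: 000100010000000 → 0, fb=0
97: 001000100000000 → 0, fb=0
98: 010001000000000 → 0, fb=0
99: 100010000000000 → 1, fb=1
100: 000100000000001 → 0, fb=1
101: 001000000000011 → 0, fb=1
102: 010000000000111 → 0, fb=1
103: 100000000001111 → 1, fb=0
104: 000000000011110 → 0, fb=0
105: 000000000111100 → 0, fb=0
106: 000000001111000 → 0, fb=0
107: 000000011110000 → 0, fb=0
108: 000000111100000 → 0, fb=0
109: 000001111000000 → 0, fb=0
110: 000011110000000 → 0, fb=0
111: 000111100000000 → 0, fb=0
112: 001111000000000 → 0, fb=0
113: 011110000000000 → 0, fb=0
114: 111100000000000 → 1, fb=1
115: 111000000000001 → 1, fb=0
116: 110000000000010 → 1, fb=1
117: 100000000000101 → 1, fb=0
118: 000000000001010 → 0, fb=0
119: 000000000010100 → 0, fb=0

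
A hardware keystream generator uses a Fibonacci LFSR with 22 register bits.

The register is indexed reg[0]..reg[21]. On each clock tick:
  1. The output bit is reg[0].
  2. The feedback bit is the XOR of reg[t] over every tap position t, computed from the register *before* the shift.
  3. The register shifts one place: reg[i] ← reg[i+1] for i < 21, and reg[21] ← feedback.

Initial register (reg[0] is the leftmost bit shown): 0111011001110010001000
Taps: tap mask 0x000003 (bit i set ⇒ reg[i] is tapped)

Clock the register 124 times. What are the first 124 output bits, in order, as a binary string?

0111011001110010001000100110101001011001100110101111101110101010101111000011001111111111000100010101000000000100110011111100

step | reg (before) | out | fb
   0 | 0111011001110010001000 | 0 | 1
   1 | 1110110011100100010001 | 1 | 0
   2 | 1101100111001000100010 | 1 | 0
   3 | 1011001110010001000100 | 1 | 1
   4 | 0110011100100010001001 | 0 | 1
   5 | 1100111001000100010011 | 1 | 0
   6 | 1001110010001000100110 | 1 | 1
   7 | 0011100100010001001101 | 0 | 0
   8 | 0111001000100010011010 | 0 | 1
   9 | 1110010001000100110101 | 1 | 0
  10 | 1100100010001001101010 | 1 | 0
  11 | 1001000100010011010100 | 1 | 1
  12 | 0010001000100110101001 | 0 | 0
  13 | 0100010001001101010010 | 0 | 1
  14 | 1000100010011010100101 | 1 | 1
  15 | 0001000100110101001011 | 0 | 0
  16 | 0010001001101010010110 | 0 | 0
  17 | 0100010011010100101100 | 0 | 1
  18 | 1000100110101001011001 | 1 | 1
  19 | 0001001101010010110011 | 0 | 0
  20 | 0010011010100101100110 | 0 | 0
  21 | 0100110101001011001100 | 0 | 1
  22 | 1001101010010110011001 | 1 | 1
  23 | 0011010100101100110011 | 0 | 0
  24 | 0110101001011001100110 | 0 | 1
  25 | 1101010010110011001101 | 1 | 0
  26 | 1010100101100110011010 | 1 | 1
  27 | 0101001011001100110101 | 0 | 1
  28 | 1010010110011001101011 | 1 | 1
  29 | 0100101100110011010111 | 0 | 1
  30 | 1001011001100110101111 | 1 | 1
  31 | 0010110011001101011111 | 0 | 0
  32 | 0101100110011010111110 | 0 | 1
  33 | 1011001100110101111101 | 1 | 1
  34 | 0110011001101011111011 | 0 | 1
  35 | 1100110011010111110111 | 1 | 0
  36 | 1001100110101111101110 | 1 | 1
  37 | 0011001101011111011101 | 0 | 0
  38 | 0110011010111110111010 | 0 | 1
  39 | 1100110101111101110101 | 1 | 0
  40 | 1001101011111011101010 | 1 | 1
  41 | 0011010111110111010101 | 0 | 0
  42 | 0110101111101110101010 | 0 | 1
  43 | 1101011111011101010101 | 1 | 0
  44 | 1010111110111010101010 | 1 | 1
  45 | 0101111101110101010101 | 0 | 1
  46 | 1011111011101010101011 | 1 | 1
  47 | 0111110111010101010111 | 0 | 1
  48 | 1111101110101010101111 | 1 | 0
  49 | 1111011101010101011110 | 1 | 0
  50 | 1110111010101010111100 | 1 | 0
  51 | 1101110101010101111000 | 1 | 0
  52 | 1011101010101011110000 | 1 | 1
  53 | 0111010101010111100001 | 0 | 1
  54 | 1110101010101111000011 | 1 | 0
  55 | 1101010101011110000110 | 1 | 0
  56 | 1010101010111100001100 | 1 | 1
  57 | 0101010101111000011001 | 0 | 1
  58 | 1010101011110000110011 | 1 | 1
  59 | 0101010111100001100111 | 0 | 1
  60 | 1010101111000011001111 | 1 | 1
  61 | 0101011110000110011111 | 0 | 1
  62 | 1010111100001100111111 | 1 | 1
  63 | 0101111000011001111111 | 0 | 1
  64 | 1011110000110011111111 | 1 | 1
  65 | 0111100001100111111111 | 0 | 1
  66 | 1111000011001111111111 | 1 | 0
  67 | 1110000110011111111110 | 1 | 0
  68 | 1100001100111111111100 | 1 | 0
  69 | 1000011001111111111000 | 1 | 1
  70 | 0000110011111111110001 | 0 | 0
  71 | 0001100111111111100010 | 0 | 0
  72 | 0011001111111111000100 | 0 | 0
  73 | 0110011111111110001000 | 0 | 1
  74 | 1100111111111100010001 | 1 | 0
  75 | 1001111111111000100010 | 1 | 1
  76 | 0011111111110001000101 | 0 | 0
  77 | 0111111111100010001010 | 0 | 1
  78 | 1111111111000100010101 | 1 | 0
  79 | 1111111110001000101010 | 1 | 0
  80 | 1111111100010001010100 | 1 | 0
  81 | 1111111000100010101000 | 1 | 0
  82 | 1111110001000101010000 | 1 | 0
  83 | 1111100010001010100000 | 1 | 0
  84 | 1111000100010101000000 | 1 | 0
  85 | 1110001000101010000000 | 1 | 0
  86 | 1100010001010100000000 | 1 | 0
  87 | 1000100010101000000000 | 1 | 1
  88 | 0001000101010000000001 | 0 | 0
  89 | 0010001010100000000010 | 0 | 0
  90 | 0100010101000000000100 | 0 | 1
  91 | 1000101010000000001001 | 1 | 1
  92 | 0001010100000000010011 | 0 | 0
  93 | 0010101000000000100110 | 0 | 0
  94 | 0101010000000001001100 | 0 | 1
  95 | 1010100000000010011001 | 1 | 1
  96 | 0101000000000100110011 | 0 | 1
  97 | 1010000000001001100111 | 1 | 1
  98 | 0100000000010011001111 | 0 | 1
  99 | 1000000000100110011111 | 1 | 1
 100 | 0000000001001100111111 | 0 | 0
 101 | 0000000010011001111110 | 0 | 0
 102 | 0000000100110011111100 | 0 | 0
 103 | 0000001001100111111000 | 0 | 0
 104 | 0000010011001111110000 | 0 | 0
 105 | 0000100110011111100000 | 0 | 0
 106 | 0001001100111111000000 | 0 | 0
 107 | 0010011001111110000000 | 0 | 0
 108 | 0100110011111100000000 | 0 | 1
 109 | 1001100111111000000001 | 1 | 1
 110 | 0011001111110000000011 | 0 | 0
 111 | 0110011111100000000110 | 0 | 1
 112 | 1100111111000000001101 | 1 | 0
 113 | 1001111110000000011010 | 1 | 1
 114 | 0011111100000000110101 | 0 | 0
 115 | 0111111000000001101010 | 0 | 1
 116 | 1111110000000011010101 | 1 | 0
 117 | 1111100000000110101010 | 1 | 0
 118 | 1111000000001101010100 | 1 | 0
 119 | 1110000000011010101000 | 1 | 0
 120 | 1100000000110101010000 | 1 | 0
 121 | 1000000001101010100000 | 1 | 1
 122 | 0000000011010101000001 | 0 | 0
 123 | 0000000110101010000010 | 0 | 0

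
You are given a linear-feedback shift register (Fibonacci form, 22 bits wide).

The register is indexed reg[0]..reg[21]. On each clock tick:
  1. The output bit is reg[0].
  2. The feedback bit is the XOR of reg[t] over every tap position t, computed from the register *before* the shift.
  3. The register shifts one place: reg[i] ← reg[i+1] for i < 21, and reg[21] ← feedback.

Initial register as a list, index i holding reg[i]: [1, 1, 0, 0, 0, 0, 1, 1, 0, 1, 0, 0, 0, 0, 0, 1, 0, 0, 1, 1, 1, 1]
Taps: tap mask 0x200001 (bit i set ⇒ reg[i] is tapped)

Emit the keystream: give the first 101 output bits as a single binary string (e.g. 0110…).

tick  register→output (feedback)
  0  1100001101000001001111→1 (0)
  1  1000011010000010011110→1 (1)
  2  0000110100000100111101→0 (1)
  3  0001101000001001111011→0 (1)
  4  0011010000010011110111→0 (1)
  5  0110100000100111101111→0 (1)
  6  1101000001001111011111→1 (0)
  7  1010000010011110111110→1 (1)
  8  0100000100111101111101→0 (1)
  9  1000001001111011111011→1 (0)
 10  0000010011110111110110→0 (0)
 11  0000100111101111101100→0 (0)
 12  0001001111011111011000→0 (0)
 13  0010011110111110110000→0 (0)
 14  0100111101111101100000→0 (0)
 15  1001111011111011000000→1 (1)
 16  0011110111110110000001→0 (1)
 17  0111101111101100000011→0 (1)
 18  1111011111011000000111→1 (0)
 19  1110111110110000001110→1 (1)
 20  1101111101100000011101→1 (0)
 21  1011111011000000111010→1 (1)
 22  0111110110000001110101→0 (1)
 23  1111101100000011101011→1 (0)
 24  1111011000000111010110→1 (1)
 25  1110110000001110101101→1 (0)
 26  1101100000011101011010→1 (1)
 27  1011000000111010110101→1 (0)
 28  0110000001110101101010→0 (0)
 29  1100000011101011010100→1 (1)
 30  1000000111010110101001→1 (0)
 31  0000001110101101010010→0 (0)
 32  0000011101011010100100→0 (0)
 33  0000111010110101001000→0 (0)
 34  0001110101101010010000→0 (0)
 35  0011101011010100100000→0 (0)
 36  0111010110101001000000→0 (0)
 37  1110101101010010000000→1 (1)
 38  1101011010100100000001→1 (0)
 39  1010110101001000000010→1 (1)
 40  0101101010010000000101→0 (1)
 41  1011010100100000001011→1 (0)
 42  0110101001000000010110→0 (0)
 43  1101010010000000101100→1 (1)
 44  1010100100000001011001→1 (0)
 45  0101001000000010110010→0 (0)
 46  1010010000000101100100→1 (1)
 47  0100100000001011001001→0 (1)
 48  1001000000010110010011→1 (0)
 49  0010000000101100100110→0 (0)
 50  0100000001011001001100→0 (0)
 51  1000000010110010011000→1 (1)
 52  0000000101100100110001→0 (1)
 53  0000001011001001100011→0 (1)
 54  0000010110010011000111→0 (1)
 55  0000101100100110001111→0 (1)
 56  0001011001001100011111→0 (1)
 57  0010110010011000111111→0 (1)
 58  0101100100110001111111→0 (1)
 59  1011001001100011111111→1 (0)
 60  0110010011000111111110→0 (0)
 61  1100100110001111111100→1 (1)
 62  1001001100011111111001→1 (0)
 63  0010011000111111110010→0 (0)
 64  0100110001111111100100→0 (0)
 65  1001100011111111001000→1 (1)
 66  0011000111111110010001→0 (1)
 67  0110001111111100100011→0 (1)
 68  1100011111111001000111→1 (0)
 69  1000111111110010001110→1 (1)
 70  0001111111100100011101→0 (1)
 71  0011111111001000111011→0 (1)
 72  0111111110010001110111→0 (1)
 73  1111111100100011101111→1 (0)
 74  1111111001000111011110→1 (1)
 75  1111110010001110111101→1 (0)
 76  1111100100011101111010→1 (1)
 77  1111001000111011110101→1 (0)
 78  1110010001110111101010→1 (1)
 79  1100100011101111010101→1 (0)
 80  1001000111011110101010→1 (1)
 81  0010001110111101010101→0 (1)
 82  0100011101111010101011→0 (1)
 83  1000111011110101010111→1 (0)
 84  0001110111101010101110→0 (0)
 85  0011101111010101011100→0 (0)
 86  0111011110101010111000→0 (0)
 87  1110111101010101110000→1 (1)
 88  1101111010101011100001→1 (0)
 89  1011110101010111000010→1 (1)
 90  0111101010101110000101→0 (1)
 91  1111010101011100001011→1 (0)
 92  1110101010111000010110→1 (1)
 93  1101010101110000101101→1 (0)
 94  1010101011100001011010→1 (1)
 95  0101010111000010110101→0 (1)
 96  1010101110000101101011→1 (0)
 97  0101011100001011010110→0 (0)
 98  1010111000010110101100→1 (1)
 99  0101110000101101011001→0 (1)
100  1011100001011010110011→1 (0)

11000011010000010011110111110110000001110101101010010000000101100100110001111111100100011101111010101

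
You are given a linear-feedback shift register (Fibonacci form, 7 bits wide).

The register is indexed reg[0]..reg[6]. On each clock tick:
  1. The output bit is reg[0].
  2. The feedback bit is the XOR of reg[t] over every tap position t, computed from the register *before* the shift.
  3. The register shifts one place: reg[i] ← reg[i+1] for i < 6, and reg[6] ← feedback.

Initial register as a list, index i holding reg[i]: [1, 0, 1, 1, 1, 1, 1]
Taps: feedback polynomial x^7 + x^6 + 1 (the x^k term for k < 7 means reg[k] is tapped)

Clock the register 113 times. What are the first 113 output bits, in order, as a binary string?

step | reg (before) | out | fb
   0 | 1011111 | 1 | 0
   1 | 0111110 | 0 | 0
   2 | 1111100 | 1 | 1
   3 | 1111001 | 1 | 0
   4 | 1110010 | 1 | 1
   5 | 1100101 | 1 | 0
   6 | 1001010 | 1 | 1
   7 | 0010101 | 0 | 1
   8 | 0101011 | 0 | 1
   9 | 1010111 | 1 | 0
  10 | 0101110 | 0 | 0
  11 | 1011100 | 1 | 1
  12 | 0111001 | 0 | 1
  13 | 1110011 | 1 | 0
  14 | 1100110 | 1 | 1
  15 | 1001101 | 1 | 0
  16 | 0011010 | 0 | 0
  17 | 0110100 | 0 | 0
  18 | 1101000 | 1 | 1
  19 | 1010001 | 1 | 0
  20 | 0100010 | 0 | 0
  21 | 1000100 | 1 | 1
  22 | 0001001 | 0 | 1
  23 | 0010011 | 0 | 1
  24 | 0100111 | 0 | 1
  25 | 1001111 | 1 | 0
  26 | 0011110 | 0 | 0
  27 | 0111100 | 0 | 0
  28 | 1111000 | 1 | 1
  29 | 1110001 | 1 | 0
  30 | 1100010 | 1 | 1
  31 | 1000101 | 1 | 0
  32 | 0001010 | 0 | 0
  33 | 0010100 | 0 | 0
  34 | 0101000 | 0 | 0
  35 | 1010000 | 1 | 1
  36 | 0100001 | 0 | 1
  37 | 1000011 | 1 | 0
  38 | 0000110 | 0 | 0
  39 | 0001100 | 0 | 0
  40 | 0011000 | 0 | 0
  41 | 0110000 | 0 | 0
  42 | 1100000 | 1 | 1
  43 | 1000001 | 1 | 0
  44 | 0000010 | 0 | 0
  45 | 0000100 | 0 | 0
  46 | 0001000 | 0 | 0
  47 | 0010000 | 0 | 0
  48 | 0100000 | 0 | 0
  49 | 1000000 | 1 | 1
  50 | 0000001 | 0 | 1
  51 | 0000011 | 0 | 1
  52 | 0000111 | 0 | 1
  53 | 0001111 | 0 | 1
  54 | 0011111 | 0 | 1
  55 | 0111111 | 0 | 1
  56 | 1111111 | 1 | 0
  57 | 1111110 | 1 | 1
  58 | 1111101 | 1 | 0
  59 | 1111010 | 1 | 1
  60 | 1110101 | 1 | 0
  61 | 1101010 | 1 | 1
  62 | 1010101 | 1 | 0
  63 | 0101010 | 0 | 0
  64 | 1010100 | 1 | 1
  65 | 0101001 | 0 | 1
  66 | 1010011 | 1 | 0
  67 | 0100110 | 0 | 0
  68 | 1001100 | 1 | 1
  69 | 0011001 | 0 | 1
  70 | 0110011 | 0 | 1
  71 | 1100111 | 1 | 0
  72 | 1001110 | 1 | 1
  73 | 0011101 | 0 | 1
  74 | 0111011 | 0 | 1
  75 | 1110111 | 1 | 0
  76 | 1101110 | 1 | 1
  77 | 1011101 | 1 | 0
  78 | 0111010 | 0 | 0
  79 | 1110100 | 1 | 1
  80 | 1101001 | 1 | 0
  81 | 1010010 | 1 | 1
  82 | 0100101 | 0 | 1
  83 | 1001011 | 1 | 0
  84 | 0010110 | 0 | 0
  85 | 0101100 | 0 | 0
  86 | 1011000 | 1 | 1
  87 | 0110001 | 0 | 1
  88 | 1100011 | 1 | 0
  89 | 1000110 | 1 | 1
  90 | 0001101 | 0 | 1
  91 | 0011011 | 0 | 1
  92 | 0110111 | 0 | 1
  93 | 1101111 | 1 | 0
  94 | 1011110 | 1 | 1
  95 | 0111101 | 0 | 1
  96 | 1111011 | 1 | 0
  97 | 1110110 | 1 | 1
  98 | 1101101 | 1 | 0
  99 | 1011010 | 1 | 1
 100 | 0110101 | 0 | 1
 101 | 1101011 | 1 | 0
 102 | 1010110 | 1 | 1
 103 | 0101101 | 0 | 1
 104 | 1011011 | 1 | 0
 105 | 0110110 | 0 | 0
 106 | 1101100 | 1 | 1
 107 | 1011001 | 1 | 0
 108 | 0110010 | 0 | 0
 109 | 1100100 | 1 | 1
 110 | 1001001 | 1 | 0
 111 | 0010010 | 0 | 0
 112 | 0100100 | 0 | 0

10111110010101110011010001001111000101000011000001000000111111101010100110011101110100101100011011110110101101100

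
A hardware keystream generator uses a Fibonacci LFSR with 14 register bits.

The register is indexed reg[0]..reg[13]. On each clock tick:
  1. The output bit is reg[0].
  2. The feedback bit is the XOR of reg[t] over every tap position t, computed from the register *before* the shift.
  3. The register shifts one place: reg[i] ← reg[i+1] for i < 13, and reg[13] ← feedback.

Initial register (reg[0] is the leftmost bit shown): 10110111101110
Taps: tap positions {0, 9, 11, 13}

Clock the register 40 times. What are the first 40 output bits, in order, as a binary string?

step | reg (before) | out | fb
   0 | 10110111101110 | 1 | 0
   1 | 01101111011100 | 0 | 0
   2 | 11011110111000 | 1 | 0
   3 | 10111101110000 | 1 | 0
   4 | 01111011100000 | 0 | 0
   5 | 11110111000000 | 1 | 1
   6 | 11101110000001 | 1 | 0
   7 | 11011100000010 | 1 | 1
   8 | 10111000000101 | 1 | 1
   9 | 01110000001011 | 0 | 1
  10 | 11100000010111 | 1 | 0
  11 | 11000000101110 | 1 | 0
  12 | 10000001011100 | 1 | 1
  13 | 00000010111001 | 0 | 0
  14 | 00000101110010 | 0 | 1
  15 | 00001011100101 | 0 | 0
  16 | 00010111001010 | 0 | 0
  17 | 00101110010100 | 0 | 0
  18 | 01011100101000 | 0 | 0
  19 | 10111001010000 | 1 | 0
  20 | 01110010100000 | 0 | 0
  21 | 11100101000000 | 1 | 1
  22 | 11001010000001 | 1 | 0
  23 | 10010100000010 | 1 | 1
  24 | 00101000000101 | 0 | 0
  25 | 01010000001010 | 0 | 0
  26 | 10100000010100 | 1 | 1
  27 | 01000000101001 | 0 | 1
  28 | 10000001010011 | 1 | 1
  29 | 00000010100111 | 0 | 0
  30 | 00000101001110 | 0 | 1
  31 | 00001010011101 | 0 | 1
  32 | 00010100111011 | 0 | 0
  33 | 00101001110110 | 0 | 0
  34 | 01010011101100 | 0 | 1
  35 | 10100111011001 | 1 | 1
  36 | 01001110110011 | 0 | 0
  37 | 10011101100110 | 1 | 0
  38 | 00111011001100 | 0 | 1
  39 | 01110110011001 | 0 | 0

1011011110111000000101110010100000010100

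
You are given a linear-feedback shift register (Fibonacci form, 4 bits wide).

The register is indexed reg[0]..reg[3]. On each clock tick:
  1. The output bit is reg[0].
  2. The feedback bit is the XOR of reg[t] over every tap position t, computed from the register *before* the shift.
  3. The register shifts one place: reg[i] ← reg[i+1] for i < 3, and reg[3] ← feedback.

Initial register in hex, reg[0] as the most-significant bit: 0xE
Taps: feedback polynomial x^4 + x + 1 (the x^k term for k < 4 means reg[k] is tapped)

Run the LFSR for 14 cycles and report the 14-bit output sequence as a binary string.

tick  register→output (feedback)
  0  1110→1 (0)
  1  1100→1 (0)
  2  1000→1 (1)
  3  0001→0 (0)
  4  0010→0 (0)
  5  0100→0 (1)
  6  1001→1 (1)
  7  0011→0 (0)
  8  0110→0 (1)
  9  1101→1 (0)
 10  1010→1 (1)
 11  0101→0 (1)
 12  1011→1 (1)
 13  0111→0 (1)

11100010011010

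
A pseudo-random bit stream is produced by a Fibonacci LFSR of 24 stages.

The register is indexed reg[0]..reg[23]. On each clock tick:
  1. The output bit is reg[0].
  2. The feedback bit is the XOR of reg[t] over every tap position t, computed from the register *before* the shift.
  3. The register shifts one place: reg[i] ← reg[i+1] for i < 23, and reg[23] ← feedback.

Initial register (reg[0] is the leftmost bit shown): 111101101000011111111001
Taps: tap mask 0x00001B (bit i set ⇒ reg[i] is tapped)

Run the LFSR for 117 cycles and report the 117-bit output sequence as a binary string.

k : reg_k → out_k, fb_k
0: 111101101000011111111001 → 1, fb=1
1: 111011010000111111110011 → 1, fb=1
2: 110110100001111111100111 → 1, fb=0
3: 101101000011111111001110 → 1, fb=0
4: 011010000111111110011100 → 0, fb=0
5: 110100001111111100111000 → 1, fb=1
6: 101000011111111001110001 → 1, fb=1
7: 010000111111110011100011 → 0, fb=1
8: 100001111111100111000111 → 1, fb=1
9: 000011111111001110001111 → 0, fb=1
10: 000111111110011100011111 → 0, fb=0
11: 001111111100111000111110 → 0, fb=0
12: 011111111001110001111100 → 0, fb=1
13: 111111110011100011111001 → 1, fb=0
14: 111111100111000111110010 → 1, fb=0
15: 111111001110001111100100 → 1, fb=0
16: 111110011100011111001000 → 1, fb=0
17: 111100111000111110010000 → 1, fb=1
18: 111001110001111100100001 → 1, fb=0
19: 110011100011111001000010 → 1, fb=1
20: 100111000111110010000101 → 1, fb=1
21: 001110001111100100001011 → 0, fb=0
22: 011100011111001000010110 → 0, fb=0
23: 111000111110010000101100 → 1, fb=0
24: 110001111100100001011000 → 1, fb=0
25: 100011111001000010110000 → 1, fb=0
26: 000111110010000101100000 → 0, fb=0
27: 001111100100001011000000 → 0, fb=0
28: 011111001000010110000000 → 0, fb=1
29: 111110010000101100000001 → 1, fb=0
30: 111100100001011000000010 → 1, fb=1
31: 111001000010110000000101 → 1, fb=0
32: 110010000101100000001010 → 1, fb=1
33: 100100001011000000010101 → 1, fb=0
34: 001000010110000000101010 → 0, fb=0
35: 010000101100000001010100 → 0, fb=1
36: 100001011000000010101001 → 1, fb=1
37: 000010110000000101010011 → 0, fb=1
38: 000101100000001010100111 → 0, fb=1
39: 001011000000010101001111 → 0, fb=1
40: 010110000000101010011111 → 0, fb=1
41: 101100000001010100111111 → 1, fb=0
42: 011000000010101001111110 → 0, fb=1
43: 110000000101010011111101 → 1, fb=0
44: 100000001010100111111010 → 1, fb=1
45: 000000010101001111110101 → 0, fb=0
46: 000000101010011111101010 → 0, fb=0
47: 000001010100111111010100 → 0, fb=0
48: 000010101001111110101000 → 0, fb=1
49: 000101010011111101010001 → 0, fb=1
50: 001010100111111010100011 → 0, fb=1
51: 010101001111110101000111 → 0, fb=0
52: 101010011111101010001110 → 1, fb=0
53: 010100111111010100011100 → 0, fb=0
54: 101001111110101000111000 → 1, fb=1
55: 010011111101010001110001 → 0, fb=0
56: 100111111010100011100010 → 1, fb=1
57: 001111110101000111000101 → 0, fb=0
58: 011111101010001110001010 → 0, fb=1
59: 111111010100011100010101 → 1, fb=0
60: 111110101000111000101010 → 1, fb=0
61: 111101010001110001010100 → 1, fb=1
62: 111010100011100010101001 → 1, fb=1
63: 110101000111000101010011 → 1, fb=1
64: 101010001110001010100111 → 1, fb=0
65: 010100011100010101001110 → 0, fb=0
66: 101000111000101010011100 → 1, fb=1
67: 010001110001010100111001 → 0, fb=1
68: 100011100010101001110011 → 1, fb=0
69: 000111000101010011100110 → 0, fb=0
70: 001110001010100111001100 → 0, fb=0
71: 011100010101001110011000 → 0, fb=0
72: 111000101010011100110000 → 1, fb=0
73: 110001010100111001100000 → 1, fb=0
74: 100010101001110011000000 → 1, fb=0
75: 000101010011100110000000 → 0, fb=1
76: 001010100111001100000001 → 0, fb=1
77: 010101001110011000000011 → 0, fb=0
78: 101010011100110000000110 → 1, fb=0
79: 010100111001100000001100 → 0, fb=0
80: 101001110011000000011000 → 1, fb=1
81: 010011100110000000110001 → 0, fb=0
82: 100111001100000001100010 → 1, fb=1
83: 001110011000000011000101 → 0, fb=0
84: 011100110000000110001010 → 0, fb=0
85: 111001100000001100010100 → 1, fb=0
86: 110011000000011000101000 → 1, fb=1
87: 100110000000110001010001 → 1, fb=1
88: 001100000001100010100011 → 0, fb=1
89: 011000000011000101000111 → 0, fb=1
90: 110000000110001010001111 → 1, fb=0
91: 100000001100010100011110 → 1, fb=1
92: 000000011000101000111101 → 0, fb=0
93: 000000110001010001111010 → 0, fb=0
94: 000001100010100011110100 → 0, fb=0
95: 000011000101000111101000 → 0, fb=1
96: 000110001010001111010001 → 0, fb=0
97: 001100010100011110100010 → 0, fb=1
98: 011000101000111101000101 → 0, fb=1
99: 110001010001111010001011 → 1, fb=0
100: 100010100011110100010110 → 1, fb=0
101: 000101000111101000101100 → 0, fb=1
102: 001010001111010001011001 → 0, fb=1
103: 010100011110100010110011 → 0, fb=0
104: 101000111101000101100110 → 1, fb=1
105: 010001111010001011001101 → 0, fb=1
106: 100011110100010110011011 → 1, fb=0
107: 000111101000101100110110 → 0, fb=0
108: 001111010001011001101100 → 0, fb=0
109: 011110100010110011011000 → 0, fb=1
110: 111101000101100110110001 → 1, fb=1
111: 111010001011001101100011 → 1, fb=1
112: 110100010110011011000111 → 1, fb=1
113: 101000101100110110001111 → 1, fb=1
114: 010001011001101100011111 → 0, fb=1
115: 100010110011011000111111 → 1, fb=0
116: 000101100110110001111110 → 0, fb=1

111101101000011111111001110001111100100001011000000010101001111110101000111000101010011100110000000110001010001111010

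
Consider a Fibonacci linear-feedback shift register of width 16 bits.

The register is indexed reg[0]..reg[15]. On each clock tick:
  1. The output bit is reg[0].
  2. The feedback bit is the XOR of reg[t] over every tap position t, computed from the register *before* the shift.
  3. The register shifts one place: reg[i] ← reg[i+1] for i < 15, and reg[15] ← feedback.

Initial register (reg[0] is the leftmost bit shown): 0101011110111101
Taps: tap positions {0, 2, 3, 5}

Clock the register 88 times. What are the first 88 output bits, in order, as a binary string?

step | reg (before) | out | fb
   0 | 0101011110111101 | 0 | 0
   1 | 1010111101111010 | 1 | 1
   2 | 0101111011110101 | 0 | 0
   3 | 1011110111101010 | 1 | 0
   4 | 0111101111010100 | 0 | 0
   5 | 1111011110101000 | 1 | 0
   6 | 1110111101010000 | 1 | 1
   7 | 1101111010100001 | 1 | 1
   8 | 1011110101000011 | 1 | 0
   9 | 0111101010000110 | 0 | 0
  10 | 1111010100001100 | 1 | 0
  11 | 1110101000011000 | 1 | 0
  12 | 1101010000110000 | 1 | 1
  13 | 1010100001100001 | 1 | 0
  14 | 0101000011000010 | 0 | 1
  15 | 1010000110000101 | 1 | 0
  16 | 0100001100001010 | 0 | 0
  17 | 1000011000010100 | 1 | 0
  18 | 0000110000101000 | 0 | 1
  19 | 0001100001010001 | 0 | 1
  20 | 0011000010100011 | 0 | 0
  21 | 0110000101000110 | 0 | 1
  22 | 1100001010001101 | 1 | 1
  23 | 1000010100011011 | 1 | 0
  24 | 0000101000110110 | 0 | 0
  25 | 0001010001101100 | 0 | 0
  26 | 0010100011011000 | 0 | 1
  27 | 0101000110110001 | 0 | 1
  28 | 1010001101100011 | 1 | 0
  29 | 0100011011000110 | 0 | 1
  30 | 1000110110001101 | 1 | 0
  31 | 0001101100011010 | 0 | 1
  32 | 0011011000110101 | 0 | 1
  33 | 0110110001101011 | 0 | 0
  34 | 1101100011010110 | 1 | 0
  35 | 1011000110101100 | 1 | 1
  36 | 0110001101011001 | 0 | 1
  37 | 1100011010110011 | 1 | 0
  38 | 1000110101100110 | 1 | 0
  39 | 0001101011001100 | 0 | 1
  40 | 0011010110011001 | 0 | 1
  41 | 0110101100110011 | 0 | 1
  42 | 1101011001100111 | 1 | 1
  43 | 1010110011001111 | 1 | 1
  44 | 0101100110011111 | 0 | 1
  45 | 1011001100111111 | 1 | 1
  46 | 0110011001111111 | 0 | 0
  47 | 1100110011111110 | 1 | 0
  48 | 1001100111111100 | 1 | 0
  49 | 0011001111111000 | 0 | 0
  50 | 0110011111110000 | 0 | 0
  51 | 1100111111100000 | 1 | 0
  52 | 1001111111000000 | 1 | 1
  53 | 0011111110000001 | 0 | 1
  54 | 0111111100000011 | 0 | 1
  55 | 1111111000000111 | 1 | 0
  56 | 1111110000001110 | 1 | 0
  57 | 1111100000011100 | 1 | 1
  58 | 1111000000111001 | 1 | 1
  59 | 1110000001110011 | 1 | 0
  60 | 1100000011100110 | 1 | 1
  61 | 1000000111001101 | 1 | 1
  62 | 0000001110011011 | 0 | 0
  63 | 0000011100110110 | 0 | 1
  64 | 0000111001101101 | 0 | 1
  65 | 0001110011011011 | 0 | 0
  66 | 0011100110110110 | 0 | 0
  67 | 0111001101101100 | 0 | 0
  68 | 1110011011011000 | 1 | 1
  69 | 1100110110110001 | 1 | 0
  70 | 1001101101100010 | 1 | 0
  71 | 0011011011000100 | 0 | 1
  72 | 0110110110001001 | 0 | 0
  73 | 1101101100010010 | 1 | 0
  74 | 1011011000100100 | 1 | 0
  75 | 0110110001001000 | 0 | 0
  76 | 1101100010010000 | 1 | 0
  77 | 1011000100100000 | 1 | 1
  78 | 0110001001000001 | 0 | 1
  79 | 1100010010000011 | 1 | 0
  80 | 1000100100000110 | 1 | 1
  81 | 0001001000001101 | 0 | 1
  82 | 0010010000011011 | 0 | 0
  83 | 0100100000110110 | 0 | 0
  84 | 1001000001101100 | 1 | 0
  85 | 0010000011011000 | 0 | 1
  86 | 0100000110110001 | 0 | 0
  87 | 1000001101100010 | 1 | 1

0101011110111101010000110000101000110110001101011001100111111100000011100110110110001001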